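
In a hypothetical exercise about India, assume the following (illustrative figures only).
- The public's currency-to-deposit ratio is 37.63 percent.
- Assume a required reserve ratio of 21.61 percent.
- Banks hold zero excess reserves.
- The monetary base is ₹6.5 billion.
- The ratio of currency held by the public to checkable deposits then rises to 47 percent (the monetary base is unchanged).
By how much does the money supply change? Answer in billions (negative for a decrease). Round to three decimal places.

Initially m₁ = (1 + 0.3763) / (0.2161 + 0.3763) ≈ 2.32326, so M₁ = 2.32326 × 6.5 ≈ 15.1012 billion.
After the change m₂ = (1 + 0.47) / (0.2161 + 0.47) ≈ 2.14254, so M₂ = 2.14254 × 6.5 ≈ 13.9265 billion.
ΔM = M₂ − M₁ = 13.9265 − 15.1012 = -1.1747 billion.

-1.175 billion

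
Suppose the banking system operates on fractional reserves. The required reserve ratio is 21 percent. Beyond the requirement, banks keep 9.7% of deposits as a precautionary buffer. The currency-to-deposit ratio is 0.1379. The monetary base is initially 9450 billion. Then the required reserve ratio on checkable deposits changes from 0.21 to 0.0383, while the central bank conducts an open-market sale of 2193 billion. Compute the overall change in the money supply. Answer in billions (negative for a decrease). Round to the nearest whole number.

6056 billion

Before: m₁ = (1 + 0.1379) / (0.21 + 0.097 + 0.1379) ≈ 2.55765, MB₁ = 9450, so M₁ = 2.55765 × 9450 = 24169.7925 billion.
After: m₂ = (1 + 0.1379) / (0.0383 + 0.097 + 0.1379) ≈ 4.16508, MB₂ = 9450 − 2193 = 7257, so M₂ = 4.16508 × 7257 ≈ 30225.9856 billion.
ΔM = M₂ − M₁ = 30225.9856 − 24169.7925 = 6056.1931 billion.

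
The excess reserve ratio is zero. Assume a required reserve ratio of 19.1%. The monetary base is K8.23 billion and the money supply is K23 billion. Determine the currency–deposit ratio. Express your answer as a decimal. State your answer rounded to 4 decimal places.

0.2598

Using m = M/MB = 23/8.23 ≈ 2.794654. From m = (1 + c)/(c + rr + e), rearranging gives 1 + c = m·(c + rr + e), so c·(1 − m) = m·(rr + e) − 1.
Hence c = [m·(rr + e) − 1]/(1 − m) = [2.794654 × (0.191 + 0) − 1] / (1 − 2.794654) ≈ 0.259783.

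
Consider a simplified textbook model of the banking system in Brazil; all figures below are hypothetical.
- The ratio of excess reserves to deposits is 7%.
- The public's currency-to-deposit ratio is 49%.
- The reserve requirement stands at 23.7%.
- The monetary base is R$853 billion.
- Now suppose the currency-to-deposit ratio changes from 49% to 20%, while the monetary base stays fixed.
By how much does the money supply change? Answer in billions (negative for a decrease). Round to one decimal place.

R$424.2 billion

Initially m₁ = (1 + 0.49) / (0.237 + 0.07 + 0.49) ≈ 1.86951, so M₁ = 1.86951 × 853 ≈ 1594.692 billion.
After the change m₂ = (1 + 0.2) / (0.237 + 0.07 + 0.2) ≈ 2.36686, so M₂ = 2.36686 × 853 ≈ 2018.9316 billion.
ΔM = M₂ − M₁ = 2018.9316 − 1594.692 = 424.2396 billion.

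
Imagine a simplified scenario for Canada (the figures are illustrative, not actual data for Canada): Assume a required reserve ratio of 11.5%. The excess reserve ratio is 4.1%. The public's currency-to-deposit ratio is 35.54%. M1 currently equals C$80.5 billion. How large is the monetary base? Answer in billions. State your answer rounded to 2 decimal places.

The money multiplier is m = (1 + c) / (rr + e + c) = (1 + 0.3554) / (0.115 + 0.041 + 0.3554) ≈ 2.65037.
MB = M / m = 80.5 / 2.65037 ≈ 30.3731 billion.

C$30.37 billion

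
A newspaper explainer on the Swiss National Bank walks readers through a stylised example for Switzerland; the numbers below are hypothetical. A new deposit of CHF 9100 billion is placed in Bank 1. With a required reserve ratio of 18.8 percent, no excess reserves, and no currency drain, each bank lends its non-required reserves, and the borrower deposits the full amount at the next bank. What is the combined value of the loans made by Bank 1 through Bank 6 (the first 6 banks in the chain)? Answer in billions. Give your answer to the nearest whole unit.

Bank i lends (1 − rr)^i of the original deposit: Bank 1 lends 9100·0.8120 = 7389.2000, Bank 2 lends 9100·0.8120² = 6000.0304, and so on.
Summing a geometric series: total = 9100·[0.8120·(1 − 0.8120^6) / (1 − 0.8120)] ≈ 28038.0997 billion.

CHF 28038 billion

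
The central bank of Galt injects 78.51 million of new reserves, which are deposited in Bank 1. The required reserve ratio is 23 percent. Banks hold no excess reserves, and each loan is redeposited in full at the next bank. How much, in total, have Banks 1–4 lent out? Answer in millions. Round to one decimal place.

Bank i lends (1 − rr)^i of the original deposit: Bank 1 lends 78.51·0.7700 = 60.4527, Bank 2 lends 78.51·0.7700² ≈ 46.5486, and so on.
Summing a geometric series: total = 78.51·[0.7700·(1 − 0.7700^4) / (1 − 0.7700)] ≈ 170.4423 million.

170.4 million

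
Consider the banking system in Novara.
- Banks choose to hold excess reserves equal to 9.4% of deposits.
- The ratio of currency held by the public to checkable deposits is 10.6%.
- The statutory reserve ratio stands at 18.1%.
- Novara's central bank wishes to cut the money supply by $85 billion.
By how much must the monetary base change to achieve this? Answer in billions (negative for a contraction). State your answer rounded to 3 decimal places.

The money multiplier is m = (1 + c) / (rr + e + c) = (1 + 0.106) / (0.181 + 0.094 + 0.106) ≈ 2.902887.
ΔMB = ΔM / m = (−85) / 2.902887 ≈ -29.2812 billion.

-29.281 billion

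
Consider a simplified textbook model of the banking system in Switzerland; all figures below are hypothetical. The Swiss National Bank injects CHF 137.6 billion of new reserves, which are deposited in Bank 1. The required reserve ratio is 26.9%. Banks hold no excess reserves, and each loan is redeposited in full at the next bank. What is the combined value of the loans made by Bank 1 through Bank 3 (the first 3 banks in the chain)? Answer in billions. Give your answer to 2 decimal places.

CHF 227.86 billion

Bank i lends (1 − rr)^i of the original deposit: Bank 1 lends 137.6·0.7310 = 100.5856, Bank 2 lends 137.6·0.7310² ≈ 73.5281, and so on.
Summing a geometric series: total = 137.6·[0.7310·(1 − 0.7310^3) / (1 − 0.7310)] ≈ 227.8627 billion.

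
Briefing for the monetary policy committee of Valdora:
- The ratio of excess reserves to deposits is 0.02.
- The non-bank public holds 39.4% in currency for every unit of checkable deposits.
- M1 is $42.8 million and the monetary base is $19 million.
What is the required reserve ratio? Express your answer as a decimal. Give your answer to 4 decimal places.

0.2048

Using m = M/MB = 42.8/19 ≈ 2.252632. Since m = (1 + c)/(c + rr + e), the denominator satisfies c + rr + e = (1 + c)/m = (1 + 0.394) / 2.252632 ≈ 0.618832.
With c = 0.394 and e = 0.02, the required reserve ratio is 0.618832 − 0.394 − 0.02 = 0.204832.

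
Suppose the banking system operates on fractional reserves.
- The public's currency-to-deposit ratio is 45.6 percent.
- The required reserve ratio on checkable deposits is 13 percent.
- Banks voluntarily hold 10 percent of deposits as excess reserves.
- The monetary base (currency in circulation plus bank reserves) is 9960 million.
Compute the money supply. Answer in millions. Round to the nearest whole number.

The money multiplier is m = (1 + c) / (rr + e + c) = (1 + 0.456) / (0.13 + 0.1 + 0.456) ≈ 2.12245.
So M = m × MB = 2.12245 × 9960 = 21139.602 million.

21140 million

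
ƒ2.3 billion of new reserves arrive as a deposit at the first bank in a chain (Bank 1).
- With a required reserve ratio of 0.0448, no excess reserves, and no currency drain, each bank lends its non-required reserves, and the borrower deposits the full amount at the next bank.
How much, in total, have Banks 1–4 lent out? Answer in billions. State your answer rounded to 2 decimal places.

ƒ8.21 billion

Bank i lends (1 − rr)^i of the original deposit: Bank 1 lends 2.3·0.9552 ≈ 2.1970, Bank 2 lends 2.3·0.9552² ≈ 2.0985, and so on.
Summing a geometric series: total = 2.3·[0.9552·(1 − 0.9552^4) / (1 − 0.9552)] ≈ 8.2147 billion.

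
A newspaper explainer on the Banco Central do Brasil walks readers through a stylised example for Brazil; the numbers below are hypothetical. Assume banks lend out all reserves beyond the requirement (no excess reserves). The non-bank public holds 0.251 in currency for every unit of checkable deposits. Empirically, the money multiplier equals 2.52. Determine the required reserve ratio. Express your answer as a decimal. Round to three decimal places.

Using m = 2.52. Since m = (1 + c)/(c + rr + e), the denominator satisfies c + rr + e = (1 + c)/m = (1 + 0.251) / 2.52 ≈ 0.496429.
With c = 0.251 and e = 0, the required reserve ratio is 0.496429 − 0.251 − 0 = 0.245429.

0.245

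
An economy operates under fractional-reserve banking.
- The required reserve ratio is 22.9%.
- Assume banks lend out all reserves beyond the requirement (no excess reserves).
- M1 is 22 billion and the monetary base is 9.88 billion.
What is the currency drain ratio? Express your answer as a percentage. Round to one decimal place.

Using m = M/MB = 22/9.88 ≈ 2.226721. From m = (1 + c)/(c + rr + e), rearranging gives 1 + c = m·(c + rr + e), so c·(1 − m) = m·(rr + e) − 1.
Hence c = [m·(rr + e) − 1]/(1 − m) = [2.226721 × (0.229 + 0) − 1] / (1 − 2.226721) ≈ 0.399505.

40.0%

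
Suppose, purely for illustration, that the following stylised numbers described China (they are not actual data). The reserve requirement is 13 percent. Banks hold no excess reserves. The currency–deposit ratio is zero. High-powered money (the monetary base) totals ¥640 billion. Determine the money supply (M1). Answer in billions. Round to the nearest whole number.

With no currency drain or excess reserves, the money multiplier is m = 1/rr = 1/0.13 ≈ 7.6923.
Money supply M = m × MB = 7.6923 × 640 = 4923.072 billion.

¥4923 billion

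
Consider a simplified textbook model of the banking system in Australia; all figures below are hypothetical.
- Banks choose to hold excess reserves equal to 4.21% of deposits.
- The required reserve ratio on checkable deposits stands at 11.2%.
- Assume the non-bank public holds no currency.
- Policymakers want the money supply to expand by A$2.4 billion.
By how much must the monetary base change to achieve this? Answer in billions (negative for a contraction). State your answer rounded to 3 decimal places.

The money multiplier is m = 1 / (rr + e) = 1 / (0.112 + 0.0421) ≈ 6.48929.
ΔMB = ΔM / m = (+2.4) / 6.48929 ≈ 0.3698 billion.

A$0.370 billion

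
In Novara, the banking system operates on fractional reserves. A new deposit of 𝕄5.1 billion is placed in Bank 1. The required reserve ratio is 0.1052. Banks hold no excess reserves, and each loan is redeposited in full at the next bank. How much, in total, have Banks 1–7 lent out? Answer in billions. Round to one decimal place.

Bank i lends (1 − rr)^i of the original deposit: Bank 1 lends 5.1·0.8948 ≈ 4.5635, Bank 2 lends 5.1·0.8948² ≈ 4.0834, and so on.
Summing a geometric series: total = 5.1·[0.8948·(1 − 0.8948^7) / (1 − 0.8948)] ≈ 23.4557 billion.

𝕄23.5 billion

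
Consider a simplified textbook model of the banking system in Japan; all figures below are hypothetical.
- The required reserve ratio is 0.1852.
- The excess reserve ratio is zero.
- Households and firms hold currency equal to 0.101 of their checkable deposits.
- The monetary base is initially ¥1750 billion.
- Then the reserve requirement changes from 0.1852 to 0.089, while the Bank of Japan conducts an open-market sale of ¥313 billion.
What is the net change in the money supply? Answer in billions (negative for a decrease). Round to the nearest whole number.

¥1595 billion

Before: m₁ = (1 + 0.101) / (0.1852 + 0.101) ≈ 3.84696, MB₁ = 1750, so M₁ = 3.84696 × 1750 = 6732.18 billion.
After: m₂ = (1 + 0.101) / (0.089 + 0.101) ≈ 5.79474, MB₂ = 1750 − 313 = 1437, so M₂ = 5.79474 × 1437 ≈ 8327.0414 billion.
ΔM = M₂ − M₁ = 8327.0414 − 6732.18 = 1594.8614 billion.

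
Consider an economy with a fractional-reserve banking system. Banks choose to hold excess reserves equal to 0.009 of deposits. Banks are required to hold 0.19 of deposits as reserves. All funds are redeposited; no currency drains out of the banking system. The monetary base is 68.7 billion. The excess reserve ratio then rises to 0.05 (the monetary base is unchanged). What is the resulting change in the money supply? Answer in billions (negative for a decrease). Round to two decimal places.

-58.98 billion

Initially m₁ = 1 / (0.19 + 0.009) ≈ 5.02513, so M₁ = 5.02513 × 68.7 ≈ 345.2264 billion.
After the change m₂ = 1 / (0.19 + 0.05) ≈ 4.16667, so M₂ = 4.16667 × 68.7 ≈ 286.2502 billion.
ΔM = M₂ − M₁ = 286.2502 − 345.2264 = -58.9762 billion.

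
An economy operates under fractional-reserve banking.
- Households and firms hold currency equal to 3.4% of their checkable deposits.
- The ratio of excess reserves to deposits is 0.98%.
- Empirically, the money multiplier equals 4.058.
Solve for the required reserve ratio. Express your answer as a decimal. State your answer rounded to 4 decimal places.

Using m = 4.058. Since m = (1 + c)/(c + rr + e), the denominator satisfies c + rr + e = (1 + c)/m = (1 + 0.034) / 4.058 ≈ 0.254805.
With c = 0.034 and e = 0.0098, the required reserve ratio is 0.254805 − 0.034 − 0.0098 = 0.211005.

0.2110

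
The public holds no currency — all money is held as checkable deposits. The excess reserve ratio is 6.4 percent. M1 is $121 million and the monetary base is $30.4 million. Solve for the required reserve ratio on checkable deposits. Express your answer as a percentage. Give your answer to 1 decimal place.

Using m = M/MB = 121/30.4 ≈ 3.980263. Since m = (1 + c)/(c + rr + e), the denominator satisfies c + rr + e = (1 + c)/m = (1 + 0) / 3.980263 ≈ 0.251240.
With c = 0 and e = 0.064, the required reserve ratio on checkable deposits is 0.251240 − 0 − 0.064 = 0.18724.

18.7%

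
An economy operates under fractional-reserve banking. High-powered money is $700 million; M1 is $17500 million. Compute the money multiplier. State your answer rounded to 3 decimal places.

The money multiplier is m = M / MB = 17500 / 700 = 25.00000.

25.000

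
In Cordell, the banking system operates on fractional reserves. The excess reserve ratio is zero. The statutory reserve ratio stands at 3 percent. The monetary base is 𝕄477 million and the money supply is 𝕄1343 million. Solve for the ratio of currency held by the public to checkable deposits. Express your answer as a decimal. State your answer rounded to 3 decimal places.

0.504

Using m = M/MB = 1343/477 ≈ 2.815514. From m = (1 + c)/(c + rr + e), rearranging gives 1 + c = m·(c + rr + e), so c·(1 − m) = m·(rr + e) − 1.
Hence c = [m·(rr + e) − 1]/(1 − m) = [2.815514 × (0.03 + 0) − 1] / (1 − 2.815514) ≈ 0.504284.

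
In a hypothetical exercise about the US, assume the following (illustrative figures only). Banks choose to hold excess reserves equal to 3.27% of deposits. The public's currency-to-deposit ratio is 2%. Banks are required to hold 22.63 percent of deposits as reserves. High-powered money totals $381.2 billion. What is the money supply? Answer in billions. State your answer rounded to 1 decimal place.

The money multiplier is m = (1 + c) / (rr + e + c) = (1 + 0.02) / (0.2263 + 0.0327 + 0.02) ≈ 3.65591.
So M = m × MB = 3.65591 × 381.2 ≈ 1393.6329 billion.

$1393.6 billion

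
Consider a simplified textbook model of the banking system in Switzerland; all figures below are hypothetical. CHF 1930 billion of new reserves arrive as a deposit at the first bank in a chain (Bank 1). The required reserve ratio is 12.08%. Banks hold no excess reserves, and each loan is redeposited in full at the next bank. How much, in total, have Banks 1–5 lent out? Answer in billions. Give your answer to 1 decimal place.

CHF 6667.5 billion

Bank i lends (1 − rr)^i of the original deposit: Bank 1 lends 1930·0.8792 = 1696.8560, Bank 2 lends 1930·0.8792² ≈ 1491.8758, and so on.
Summing a geometric series: total = 1930·[0.8792·(1 − 0.8792^5) / (1 − 0.8792)] ≈ 6667.4994 billion.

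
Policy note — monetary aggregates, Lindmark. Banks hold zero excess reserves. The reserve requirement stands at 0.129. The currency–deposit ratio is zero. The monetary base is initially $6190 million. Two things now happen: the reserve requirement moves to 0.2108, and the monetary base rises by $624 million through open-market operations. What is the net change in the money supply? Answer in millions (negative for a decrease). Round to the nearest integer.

Before: m₁ = 1 / (0.129) ≈ 7.75194, MB₁ = 6190, so M₁ = 7.75194 × 6190 = 47984.5086 million.
After: m₂ = 1 / (0.2108) ≈ 4.74383, MB₂ = 6190 + 624 = 6814, so M₂ = 4.74383 × 6814 ≈ 32324.4576 million.
ΔM = M₂ − M₁ = 32324.4576 − 47984.5086 = -15660.051 million.

-15660 million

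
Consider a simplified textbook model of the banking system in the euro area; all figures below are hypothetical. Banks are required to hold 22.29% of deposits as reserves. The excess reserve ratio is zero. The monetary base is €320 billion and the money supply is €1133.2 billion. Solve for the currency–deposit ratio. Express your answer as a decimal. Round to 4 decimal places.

0.0829

Using m = M/MB = 1133.2/320 = 3.541250. From m = (1 + c)/(c + rr + e), rearranging gives 1 + c = m·(c + rr + e), so c·(1 − m) = m·(rr + e) − 1.
Hence c = [m·(rr + e) − 1]/(1 − m) = [3.541250 × (0.2229 + 0) − 1] / (1 − 3.541250) ≈ 0.082894.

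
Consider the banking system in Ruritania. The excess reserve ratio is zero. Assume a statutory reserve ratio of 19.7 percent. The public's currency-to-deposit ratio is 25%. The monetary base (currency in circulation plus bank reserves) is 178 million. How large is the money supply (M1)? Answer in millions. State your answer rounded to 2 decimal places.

497.76 million

The money multiplier is m = (1 + c) / (rr + c) = (1 + 0.25) / (0.197 + 0.25) ≈ 2.796421.
So M = m × MB = 2.796421 × 178 ≈ 497.7629 million.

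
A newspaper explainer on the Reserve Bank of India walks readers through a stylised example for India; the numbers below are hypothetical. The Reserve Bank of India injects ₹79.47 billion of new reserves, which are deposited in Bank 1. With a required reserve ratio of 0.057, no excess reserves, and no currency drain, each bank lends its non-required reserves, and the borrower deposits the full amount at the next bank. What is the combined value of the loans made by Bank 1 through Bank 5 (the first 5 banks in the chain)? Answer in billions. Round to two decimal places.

Bank i lends (1 − rr)^i of the original deposit: Bank 1 lends 79.47·0.9430 ≈ 74.9402, Bank 2 lends 79.47·0.9430² ≈ 70.6686, and so on.
Summing a geometric series: total = 79.47·[0.9430·(1 − 0.9430^5) / (1 − 0.9430)] ≈ 334.3513 billion.

₹334.35 billion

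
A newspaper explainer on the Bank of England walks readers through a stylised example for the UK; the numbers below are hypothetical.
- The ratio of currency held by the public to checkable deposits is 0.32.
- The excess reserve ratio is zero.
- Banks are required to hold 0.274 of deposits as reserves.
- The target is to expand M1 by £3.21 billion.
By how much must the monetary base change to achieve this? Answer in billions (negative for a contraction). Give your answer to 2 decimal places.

The money multiplier is m = (1 + c) / (rr + c) = (1 + 0.32) / (0.274 + 0.32) ≈ 2.2222.
ΔMB = ΔM / m = (+3.21) / 2.2222 ≈ 1.4445 billion.

£1.44 billion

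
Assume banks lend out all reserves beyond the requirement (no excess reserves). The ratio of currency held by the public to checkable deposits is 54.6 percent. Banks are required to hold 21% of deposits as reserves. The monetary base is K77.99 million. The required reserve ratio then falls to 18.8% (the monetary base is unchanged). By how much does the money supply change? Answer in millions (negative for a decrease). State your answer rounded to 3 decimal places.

K4.780 million

Initially m₁ = (1 + 0.546) / (0.21 + 0.546) ≈ 2.044974, so M₁ = 2.044974 × 77.99 ≈ 159.4875 million.
After the change m₂ = (1 + 0.546) / (0.188 + 0.546) ≈ 2.106267, so M₂ = 2.106267 × 77.99 ≈ 164.2678 million.
ΔM = M₂ − M₁ = 164.2678 − 159.4875 = 4.7803 million.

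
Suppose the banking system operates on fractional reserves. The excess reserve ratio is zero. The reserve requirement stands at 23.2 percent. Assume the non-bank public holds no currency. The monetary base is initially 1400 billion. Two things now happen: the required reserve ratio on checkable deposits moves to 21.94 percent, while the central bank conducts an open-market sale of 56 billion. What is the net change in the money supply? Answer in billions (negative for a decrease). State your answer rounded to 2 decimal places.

Before: m₁ = 1 / (0.232) ≈ 4.3103448, MB₁ = 1400, so M₁ = 4.3103448 × 1400 ≈ 6034.4827 billion.
After: m₂ = 1 / (0.2194) ≈ 4.5578851, MB₂ = 1400 − 56 = 1344, so M₂ = 4.5578851 × 1344 ≈ 6125.7976 billion.
ΔM = M₂ − M₁ = 6125.7976 − 6034.4827 = 91.3149 billion.

91.31 billion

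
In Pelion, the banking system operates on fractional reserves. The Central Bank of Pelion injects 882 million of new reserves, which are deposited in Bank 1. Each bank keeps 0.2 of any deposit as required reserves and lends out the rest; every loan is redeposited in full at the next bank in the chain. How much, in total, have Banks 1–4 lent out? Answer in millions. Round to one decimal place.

Bank i lends (1 − rr)^i of the original deposit: Bank 1 lends 882·0.8000 = 705.6000, Bank 2 lends 882·0.8000² = 564.4800, and so on.
Summing a geometric series: total = 882·[0.8000·(1 − 0.8000^4) / (1 − 0.8000)] = 2082.9312 million.

2082.9 million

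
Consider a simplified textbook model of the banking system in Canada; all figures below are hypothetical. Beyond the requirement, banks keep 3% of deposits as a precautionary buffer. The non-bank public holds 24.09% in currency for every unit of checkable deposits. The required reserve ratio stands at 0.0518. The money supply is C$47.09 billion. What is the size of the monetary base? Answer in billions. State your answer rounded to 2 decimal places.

C$12.25 billion

The money multiplier is m = (1 + c) / (rr + e + c) = (1 + 0.2409) / (0.0518 + 0.03 + 0.2409) ≈ 3.84537.
MB = M / m = 47.09 / 3.84537 ≈ 12.2459 billion.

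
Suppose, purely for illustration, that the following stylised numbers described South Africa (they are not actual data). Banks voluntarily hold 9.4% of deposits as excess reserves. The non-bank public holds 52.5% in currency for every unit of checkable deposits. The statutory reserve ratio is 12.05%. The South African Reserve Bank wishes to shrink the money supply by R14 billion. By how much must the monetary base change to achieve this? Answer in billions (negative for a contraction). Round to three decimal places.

The money multiplier is m = (1 + c) / (rr + e + c) = (1 + 0.525) / (0.1205 + 0.094 + 0.525) ≈ 2.062204.
ΔMB = ΔM / m = (−14) / 2.062204 ≈ -6.7889 billion.

-6.789 billion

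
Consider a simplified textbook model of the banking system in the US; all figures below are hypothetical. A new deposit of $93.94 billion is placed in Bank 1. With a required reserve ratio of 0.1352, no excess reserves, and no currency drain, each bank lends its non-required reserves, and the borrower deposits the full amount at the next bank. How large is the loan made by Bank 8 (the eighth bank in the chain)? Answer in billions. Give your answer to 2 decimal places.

Each bank lends a fraction (1 − rr) = 0.8648 of the deposit it receives, so Bank 8 receives 93.94·0.8648^7 and lends 93.94·0.8648^8 ≈ 29.3884 billion.

$29.39 billion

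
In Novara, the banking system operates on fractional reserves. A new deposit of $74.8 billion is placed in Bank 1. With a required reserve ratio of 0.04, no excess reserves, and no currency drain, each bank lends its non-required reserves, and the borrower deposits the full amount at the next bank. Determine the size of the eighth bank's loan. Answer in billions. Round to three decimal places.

$53.960 billion

Each bank lends a fraction (1 − rr) = 0.9600 of the deposit it receives, so Bank 8 receives 74.8·0.9600^7 and lends 74.8·0.9600^8 ≈ 53.9599 billion.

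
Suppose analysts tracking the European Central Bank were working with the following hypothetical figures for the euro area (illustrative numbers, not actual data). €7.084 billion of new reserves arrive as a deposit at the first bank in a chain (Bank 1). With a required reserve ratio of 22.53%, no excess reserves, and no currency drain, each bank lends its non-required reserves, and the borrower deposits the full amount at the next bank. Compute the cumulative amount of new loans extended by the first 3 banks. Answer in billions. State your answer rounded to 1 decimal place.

Bank i lends (1 − rr)^i of the original deposit: Bank 1 lends 7.084·0.7747 ≈ 5.4880, Bank 2 lends 7.084·0.7747² ≈ 4.2515, and so on.
Summing a geometric series: total = 7.084·[0.7747·(1 − 0.7747^3) / (1 − 0.7747)] ≈ 13.0332 billion.

€13.0 billion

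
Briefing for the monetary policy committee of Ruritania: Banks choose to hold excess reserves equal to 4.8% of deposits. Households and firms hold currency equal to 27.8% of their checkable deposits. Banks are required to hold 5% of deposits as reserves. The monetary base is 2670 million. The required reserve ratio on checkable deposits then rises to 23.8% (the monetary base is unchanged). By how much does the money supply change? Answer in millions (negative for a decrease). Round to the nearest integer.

-3025 million

Initially m₁ = (1 + 0.278) / (0.05 + 0.048 + 0.278) ≈ 3.39894, so M₁ = 3.39894 × 2670 = 9075.1698 million.
After the change m₂ = (1 + 0.278) / (0.238 + 0.048 + 0.278) ≈ 2.26596, so M₂ = 2.26596 × 2670 = 6050.1132 million.
ΔM = M₂ − M₁ = 6050.1132 − 9075.1698 = -3025.0566 million.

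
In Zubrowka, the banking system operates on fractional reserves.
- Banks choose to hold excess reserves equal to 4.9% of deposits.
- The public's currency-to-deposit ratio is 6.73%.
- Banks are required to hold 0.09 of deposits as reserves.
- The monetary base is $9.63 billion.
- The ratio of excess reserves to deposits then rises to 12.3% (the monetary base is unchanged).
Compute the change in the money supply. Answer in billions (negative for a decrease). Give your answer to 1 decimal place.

-13.2 billion

Initially m₁ = (1 + 0.0673) / (0.09 + 0.049 + 0.0673) ≈ 5.1735, so M₁ = 5.1735 × 9.63 ≈ 49.8208 billion.
After the change m₂ = (1 + 0.0673) / (0.09 + 0.123 + 0.0673) ≈ 3.8077, so M₂ = 3.8077 × 9.63 ≈ 36.6682 billion.
ΔM = M₂ − M₁ = 36.6682 − 49.8208 = -13.1526 billion.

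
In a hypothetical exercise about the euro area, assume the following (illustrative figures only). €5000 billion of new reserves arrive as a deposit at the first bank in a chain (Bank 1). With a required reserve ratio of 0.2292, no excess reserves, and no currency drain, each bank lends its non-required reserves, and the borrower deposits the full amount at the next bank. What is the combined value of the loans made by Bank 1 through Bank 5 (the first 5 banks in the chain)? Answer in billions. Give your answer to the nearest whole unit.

Bank i lends (1 − rr)^i of the original deposit: Bank 1 lends 5000·0.7708 = 3854.0000, Bank 2 lends 5000·0.7708² = 2970.6632, and so on.
Summing a geometric series: total = 5000·[0.7708·(1 − 0.7708^5) / (1 − 0.7708)] ≈ 12239.8557 billion.

€12240 billion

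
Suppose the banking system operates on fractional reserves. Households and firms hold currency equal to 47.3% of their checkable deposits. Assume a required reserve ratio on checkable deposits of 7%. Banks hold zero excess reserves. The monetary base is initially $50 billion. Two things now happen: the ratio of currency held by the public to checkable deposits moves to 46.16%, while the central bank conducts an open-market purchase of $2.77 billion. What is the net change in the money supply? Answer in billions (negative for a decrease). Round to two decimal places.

$9.45 billion

Before: m₁ = (1 + 0.473) / (0.07 + 0.473) ≈ 2.71271, MB₁ = 50, so M₁ = 2.71271 × 50 = 135.6355 billion.
After: m₂ = (1 + 0.4616) / (0.07 + 0.4616) ≈ 2.74944, MB₂ = 50 + 2.77 = 52.77, so M₂ = 2.74944 × 52.77 ≈ 145.0879 billion.
ΔM = M₂ − M₁ = 145.0879 − 135.6355 = 9.4524 billion.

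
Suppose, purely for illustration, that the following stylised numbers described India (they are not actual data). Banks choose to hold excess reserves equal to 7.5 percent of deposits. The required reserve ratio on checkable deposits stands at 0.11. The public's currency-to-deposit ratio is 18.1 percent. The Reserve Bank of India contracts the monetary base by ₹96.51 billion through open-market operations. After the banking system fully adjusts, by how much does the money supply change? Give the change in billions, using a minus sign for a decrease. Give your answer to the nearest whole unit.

The money multiplier is m = (1 + c) / (rr + e + c) = (1 + 0.181) / (0.11 + 0.075 + 0.181) ≈ 3.2268.
The sale removes 96.51 billion of base, so ΔM = m × ΔMB = 3.2268 × (−96.51) ≈ -311.4185 billion.

-311 billion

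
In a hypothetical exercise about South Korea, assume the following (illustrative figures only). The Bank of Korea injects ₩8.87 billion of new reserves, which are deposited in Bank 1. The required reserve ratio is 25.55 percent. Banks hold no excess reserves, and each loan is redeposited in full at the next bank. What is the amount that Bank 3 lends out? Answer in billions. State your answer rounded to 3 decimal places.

Each bank lends a fraction (1 − rr) = 0.7445 of the deposit it receives, so Bank 3 receives 8.87·0.7445^2 and lends 8.87·0.7445^3 ≈ 3.6603 billion.

₩3.660 billion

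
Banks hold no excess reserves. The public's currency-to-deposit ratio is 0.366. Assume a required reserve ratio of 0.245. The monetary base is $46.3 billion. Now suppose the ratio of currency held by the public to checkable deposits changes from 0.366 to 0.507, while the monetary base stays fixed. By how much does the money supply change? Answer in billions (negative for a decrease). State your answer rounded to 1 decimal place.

Initially m₁ = (1 + 0.366) / (0.245 + 0.366) ≈ 2.2357, so M₁ = 2.2357 × 46.3 ≈ 103.5129 billion.
After the change m₂ = (1 + 0.507) / (0.245 + 0.507) ≈ 2.0040, so M₂ = 2.0040 × 46.3 = 92.7852 billion.
ΔM = M₂ − M₁ = 92.7852 − 103.5129 = -10.7277 billion.

-10.7 billion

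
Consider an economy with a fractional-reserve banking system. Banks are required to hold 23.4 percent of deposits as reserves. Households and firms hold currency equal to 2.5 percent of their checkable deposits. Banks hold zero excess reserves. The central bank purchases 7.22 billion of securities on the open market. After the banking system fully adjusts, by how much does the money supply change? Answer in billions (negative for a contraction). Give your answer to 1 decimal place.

The money multiplier is m = (1 + c) / (rr + c) = (1 + 0.025) / (0.234 + 0.025) ≈ 3.9575.
The purchase adds 7.22 billion of base, so ΔM = m × ΔMB = 3.9575 × (+7.22) ≈ 28.5731 billion.

28.6 billion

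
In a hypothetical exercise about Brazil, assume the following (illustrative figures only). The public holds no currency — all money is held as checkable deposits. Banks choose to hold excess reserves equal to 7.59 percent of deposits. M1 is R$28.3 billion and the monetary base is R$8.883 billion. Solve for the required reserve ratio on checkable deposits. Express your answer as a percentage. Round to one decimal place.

23.8%

Using m = M/MB = 28.3/8.883 ≈ 3.185861. Since m = (1 + c)/(c + rr + e), the denominator satisfies c + rr + e = (1 + c)/m = (1 + 0) / 3.185861 ≈ 0.313887.
With c = 0 and e = 0.0759, the required reserve ratio on checkable deposits is 0.313887 − 0 − 0.0759 = 0.237987.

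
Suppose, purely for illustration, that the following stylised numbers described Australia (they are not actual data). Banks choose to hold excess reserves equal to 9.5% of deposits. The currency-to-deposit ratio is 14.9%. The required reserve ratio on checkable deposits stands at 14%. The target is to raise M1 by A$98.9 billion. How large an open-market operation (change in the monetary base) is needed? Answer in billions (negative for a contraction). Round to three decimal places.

A$33.053 billion

The money multiplier is m = (1 + c) / (rr + e + c) = (1 + 0.149) / (0.14 + 0.095 + 0.149) ≈ 2.992188.
ΔMB = ΔM / m = (+98.9) / 2.992188 ≈ 33.0527 billion.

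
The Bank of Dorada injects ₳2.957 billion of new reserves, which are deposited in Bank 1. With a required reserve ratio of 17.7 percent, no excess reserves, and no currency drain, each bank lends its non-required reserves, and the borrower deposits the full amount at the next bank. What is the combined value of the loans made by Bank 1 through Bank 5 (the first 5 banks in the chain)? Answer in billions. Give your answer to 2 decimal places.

Bank i lends (1 − rr)^i of the original deposit: Bank 1 lends 2.957·0.8230 ≈ 2.4336, Bank 2 lends 2.957·0.8230² ≈ 2.0029, and so on.
Summing a geometric series: total = 2.957·[0.8230·(1 − 0.8230^5) / (1 − 0.8230)] ≈ 8.5579 billion.

₳8.56 billion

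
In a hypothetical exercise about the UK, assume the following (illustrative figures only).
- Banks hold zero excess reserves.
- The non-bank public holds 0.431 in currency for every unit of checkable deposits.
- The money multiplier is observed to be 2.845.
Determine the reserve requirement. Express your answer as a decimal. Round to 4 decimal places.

0.0720

Using m = 2.845. Since m = (1 + c)/(c + rr + e), the denominator satisfies c + rr + e = (1 + c)/m = (1 + 0.431) / 2.845 ≈ 0.502988.
With c = 0.431 and e = 0, the reserve requirement is 0.502988 − 0.431 − 0 = 0.071988.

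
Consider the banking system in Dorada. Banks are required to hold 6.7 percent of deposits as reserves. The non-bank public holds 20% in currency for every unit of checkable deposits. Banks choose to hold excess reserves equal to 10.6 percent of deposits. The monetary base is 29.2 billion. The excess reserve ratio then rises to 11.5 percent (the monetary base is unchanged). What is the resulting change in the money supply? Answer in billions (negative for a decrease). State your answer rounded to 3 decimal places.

-2.213 billion

Initially m₁ = (1 + 0.2) / (0.067 + 0.106 + 0.2) ≈ 3.217158, so M₁ = 3.217158 × 29.2 ≈ 93.941 billion.
After the change m₂ = (1 + 0.2) / (0.067 + 0.115 + 0.2) ≈ 3.141361, so M₂ = 3.141361 × 29.2 ≈ 91.7277 billion.
ΔM = M₂ − M₁ = 91.7277 − 93.941 = -2.2133 billion.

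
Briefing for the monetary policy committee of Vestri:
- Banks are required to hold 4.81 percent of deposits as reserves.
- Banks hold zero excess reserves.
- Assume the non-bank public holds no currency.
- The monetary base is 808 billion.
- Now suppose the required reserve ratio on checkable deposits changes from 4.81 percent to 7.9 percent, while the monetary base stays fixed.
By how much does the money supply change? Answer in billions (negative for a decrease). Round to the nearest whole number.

Initially m₁ = 1 / (0.0481) ≈ 20.79, so M₁ = 20.79 × 808 = 16798.32 billion.
After the change m₂ = 1 / (0.079) ≈ 12.6582, so M₂ = 12.6582 × 808 = 10227.8256 billion.
ΔM = M₂ − M₁ = 10227.8256 − 16798.32 = -6570.4944 billion.

-6570 billion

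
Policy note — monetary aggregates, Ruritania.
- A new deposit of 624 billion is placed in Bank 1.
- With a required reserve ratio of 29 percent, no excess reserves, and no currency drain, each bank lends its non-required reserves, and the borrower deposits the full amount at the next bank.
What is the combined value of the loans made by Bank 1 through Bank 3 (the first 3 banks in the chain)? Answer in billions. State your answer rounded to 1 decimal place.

Bank i lends (1 − rr)^i of the original deposit: Bank 1 lends 624·0.7100 = 443.0400, Bank 2 lends 624·0.7100² = 314.5584, and so on.
Summing a geometric series: total = 624·[0.7100·(1 − 0.7100^3) / (1 − 0.7100)] ≈ 980.9349 billion.

980.9 billion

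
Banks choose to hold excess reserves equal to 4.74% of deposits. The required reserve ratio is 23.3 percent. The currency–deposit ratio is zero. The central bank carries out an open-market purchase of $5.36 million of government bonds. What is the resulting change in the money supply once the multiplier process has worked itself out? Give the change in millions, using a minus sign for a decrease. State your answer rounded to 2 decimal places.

$19.12 million

The money multiplier is m = 1 / (rr + e) = 1 / (0.233 + 0.0474) ≈ 3.5663.
The purchase adds 5.36 million of base, so ΔM = m × ΔMB = 3.5663 × (+5.36) ≈ 19.1154 million.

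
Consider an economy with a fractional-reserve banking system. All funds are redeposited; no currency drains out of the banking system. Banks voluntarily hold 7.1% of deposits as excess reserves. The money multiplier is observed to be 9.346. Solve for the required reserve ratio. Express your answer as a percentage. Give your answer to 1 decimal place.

3.6%

Using m = 9.346. Since m = (1 + c)/(c + rr + e), the denominator satisfies c + rr + e = (1 + c)/m = (1 + 0) / 9.346 ≈ 0.106998.
With c = 0 and e = 0.071, the required reserve ratio is 0.106998 − 0 − 0.071 = 0.035998.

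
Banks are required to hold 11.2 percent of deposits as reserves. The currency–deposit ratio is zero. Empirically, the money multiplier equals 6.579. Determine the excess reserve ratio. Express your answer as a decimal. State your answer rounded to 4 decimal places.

Using m = 6.579. Since m = (1 + c)/(c + rr + e), the denominator satisfies c + rr + e = (1 + c)/m = (1 + 0) / 6.579 ≈ 0.151999.
With c = 0 and rr = 0.112, the excess reserve ratio is 0.151999 − 0 − 0.112 = 0.039999.

0.0400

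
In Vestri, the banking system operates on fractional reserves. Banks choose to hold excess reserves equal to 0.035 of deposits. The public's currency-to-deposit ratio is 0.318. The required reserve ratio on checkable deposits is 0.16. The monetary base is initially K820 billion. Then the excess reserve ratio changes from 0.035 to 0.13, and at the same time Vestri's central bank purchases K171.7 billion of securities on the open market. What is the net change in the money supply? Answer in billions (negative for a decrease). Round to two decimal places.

K43.03 billion

Before: m₁ = (1 + 0.318) / (0.16 + 0.035 + 0.318) ≈ 2.569201, MB₁ = 820, so M₁ = 2.569201 × 820 ≈ 2106.7448 billion.
After: m₂ = (1 + 0.318) / (0.16 + 0.13 + 0.318) ≈ 2.167763, MB₂ = 820 + 171.7 = 991.7, so M₂ = 2.167763 × 991.7 ≈ 2149.7706 billion.
ΔM = M₂ − M₁ = 2149.7706 − 2106.7448 = 43.0258 billion.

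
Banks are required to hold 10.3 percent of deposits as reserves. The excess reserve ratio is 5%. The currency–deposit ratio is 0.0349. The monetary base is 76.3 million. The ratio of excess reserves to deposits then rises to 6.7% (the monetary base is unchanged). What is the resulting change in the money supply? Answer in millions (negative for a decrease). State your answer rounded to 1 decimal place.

Initially m₁ = (1 + 0.0349) / (0.103 + 0.05 + 0.0349) ≈ 5.5077, so M₁ = 5.5077 × 76.3 ≈ 420.2375 million.
After the change m₂ = (1 + 0.0349) / (0.103 + 0.067 + 0.0349) ≈ 5.0508, so M₂ = 5.0508 × 76.3 ≈ 385.376 million.
ΔM = M₂ − M₁ = 385.376 − 420.2375 = -34.8615 million.

-34.9 million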